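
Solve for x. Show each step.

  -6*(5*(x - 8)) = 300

Step 1. [-6*(5*(x - 8)) = 300] LHS = -6·(…); ÷-6 both sides. So div: 5*(x - 8) = -50.
Step 2. [5*(x - 8) = -50] 5 out front; divide by 5. So div: x - 8 = -10.
Step 3. [x - 8 = -10] -8 is outermost — add 8 both sides, so sub: x = -2.

Answer: x ∈ {-2}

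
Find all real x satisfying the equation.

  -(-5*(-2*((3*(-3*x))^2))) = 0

Step 1. [-(-5*(-2*((3*(-3*x))^2))) = 0] LHS negated; negate both sides. So neg: -5*(-2*((3*(-3*x))^2)) = 0.
Step 2. [-5*(-2*((3*(-3*x))^2)) = 0] LHS = -5·(…); ÷-5 both sides, so div: -2*((3*(-3*x))^2) = 0.
Step 3. [-2*((3*(-3*x))^2) = 0] -2 out front; divide by -2 ⇒ div: (3*(-3*x))^2 = 0.
Step 4. [(3*(-3*x))^2 = 0] LHS squared, RHS 0 ≥ 0: apply √ (±). So sqrt: 3*(-3*x) = 0.
Step 5. [3*(-3*x) = 0] LHS = 3·(…); ÷3 both sides. So div: -3*x = 0.
Step 6. [-3*x = 0] divide by the outer -3. So div: x = 0.

Answer: x ∈ {0}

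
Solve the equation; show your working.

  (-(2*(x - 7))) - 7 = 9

Step 1. [(-(2*(x - 7))) - 7 = 9] add 7: x sits inside (… - 7), so sub: -(2*(x - 7)) = 16.
Step 2. [-(2*(x - 7)) = 16] LHS negated; negate both sides. So neg: 2*(x - 7) = -16.
Step 3. [2*(x - 7) = -16] 2·(inner) — divide through by 2, so div: x - 7 = -8.
Step 4. [x - 7 = -8] the outer -7 inverts by adding 7 ⇒ sub: x = -1.

Answer: x ∈ {-1}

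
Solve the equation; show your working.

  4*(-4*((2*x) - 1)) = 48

Step 1. [4*(-4*((2*x) - 1)) = 48] 4 out front; divide by 4 ⇒ div: -4*((2*x) - 1) = 12.
Step 2. [-4*((2*x) - 1) = 12] -4·(inner) — divide through by -4, so div: (2*x) - 1 = -3.
Step 3. [(2*x) - 1 = -3] the outer -1 inverts by adding 1, so sub: 2*x = -2.
Step 4. [2*x = -2] LHS = 2·(…); ÷2 both sides. So div: x = -1.

Answer: x ∈ {-1}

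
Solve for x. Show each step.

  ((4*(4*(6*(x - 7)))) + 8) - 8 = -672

Step 1. [((4*(4*(6*(x - 7)))) + 8) - 8 = -672] add 8: x sits inside (… - 8), so sub: (4*(4*(6*(x - 7)))) + 8 = -664.
Step 2. [(4*(4*(6*(x - 7)))) + 8 = -664] peel the +8: subtract 8 from each side, so sub: 4*(4*(6*(x - 7))) = -672.
Step 3. [4*(4*(6*(x - 7))) = -672] leading coefficient 4: divide by 4, so div: 4*(6*(x - 7)) = -168.
Step 4. [4*(6*(x - 7)) = -168] LHS = 4·(…); ÷4 both sides ⇒ div: 6*(x - 7) = -42.
Step 5. [6*(x - 7) = -42] LHS = 6·(…); ÷6 both sides, so div: x - 7 = -7.
Step 6. [x - 7 = -7] add 7: x sits inside (… - 7). So sub: x = 0.

Answer: x ∈ {0}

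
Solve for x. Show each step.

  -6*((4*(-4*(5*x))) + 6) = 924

Step 1. [-6*((4*(-4*(5*x))) + 6) = 924] divide by the outer -6 ⇒ div: (4*(-4*(5*x))) + 6 = -154.
Step 2. [(4*(-4*(5*x))) + 6 = -154] 6 comes off first (subtract 6), so sub: 4*(-4*(5*x)) = -160.
Step 3. [4*(-4*(5*x)) = -160] leading coefficient 4: divide by 4, so div: -4*(5*x) = -40.
Step 4. [-4*(5*x) = -40] -4 out front; divide by -4, so div: 5*x = 10.
Step 5. [5*x = 10] 5·(inner) — divide through by 5. So div: x = 2.

Answer: x ∈ {2}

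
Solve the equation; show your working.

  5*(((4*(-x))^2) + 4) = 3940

Step 1. [5*(((4*(-x))^2) + 4) = 3940] divide by the outer 5. So div: ((4*(-x))^2) + 4 = 788.
Step 2. [((4*(-x))^2) + 4 = 788] the outer +4 inverts by subtracting 4. So sub: (4*(-x))^2 = 784.
Step 3. [(4*(-x))^2 = 784] 784 ≥ 0, LHS is (·)² — take ±√ ⇒ sqrt: 4*(-x) = 28 or -28.
Step 4. [4*(-x) = 28 or -28] 4·(inner) — divide through by 4. So div: -x = 7 or -7.
Step 5. [-x = 7 or -7] LHS negated; negate both sides ⇒ neg: x = -7 or 7.

Answer: x ∈ {-7, 7}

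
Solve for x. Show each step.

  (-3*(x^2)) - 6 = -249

Step 1. [(-3*(x^2)) - 6 = -249] -3 | LHS and -3 | -249: pull -3 out, so factor: (x^2) + 2 = 83.
Step 2. [(x^2) + 2 = 83] the outer +2 inverts by subtracting 2, so sub: x^2 = 81.
Step 3. [x^2 = 81] LHS squared, RHS 81 ≥ 0: apply √ (±). So sqrt: x = 9 or -9.

Answer: x ∈ {-9, 9}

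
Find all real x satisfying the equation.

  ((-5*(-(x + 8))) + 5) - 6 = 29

Step 1. [((-5*(-(x + 8))) + 5) - 6 = 29] peel the -6: add 6 from each side, so sub: (-5*(-(x + 8))) + 5 = 35.
Step 2. [(-5*(-(x + 8))) + 5 = 35] +5 is outermost — subtract 5 both sides ⇒ sub: -5*(-(x + 8)) = 30.
Step 3. [-5*(-(x + 8)) = 30] leading coefficient -5: divide by -5 ⇒ div: -(x + 8) = -6.
Step 4. [-(x + 8) = -6] flip signs both sides, so neg: x + 8 = 6.
Step 5. [x + 8 = 6] peel the +8: subtract 8 from each side, so sub: x = -2.

Answer: x ∈ {-2}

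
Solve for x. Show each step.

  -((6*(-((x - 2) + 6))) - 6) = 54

Step 1. [-((6*(-((x - 2) + 6))) - 6) = 54] flip signs both sides ⇒ neg: (6*(-((x - 2) + 6))) - 6 = -54.
Step 2. [(6*(-((x - 2) + 6))) - 6 = -54] peel the -6: add 6 from each side ⇒ sub: 6*(-((x - 2) + 6)) = -48.
Step 3. [6*(-((x - 2) + 6)) = -48] divide by the outer 6 ⇒ div: -((x - 2) + 6) = -8.
Step 4. [-((x - 2) + 6) = -8] leading − — multiply by −1. So neg: (x - 2) + 6 = 8.
Step 5. [(x - 2) + 6 = 8] 6 comes off first (subtract 6) ⇒ sub: x - 2 = 2.
Step 6. [x - 2 = 2] -2 is outermost — add 2 both sides. So sub: x = 4.

Answer: x ∈ {4}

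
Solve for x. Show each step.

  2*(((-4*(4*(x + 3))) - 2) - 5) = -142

Step 1. [2*(((-4*(4*(x + 3))) - 2) - 5) = -142] 2·(inner) — divide through by 2 ⇒ div: ((-4*(4*(x + 3))) - 2) - 5 = -71.
Step 2. [((-4*(4*(x + 3))) - 2) - 5 = -71] add 5: x sits inside (… - 5) ⇒ sub: (-4*(4*(x + 3))) - 2 = -66.
Step 3. [(-4*(4*(x + 3))) - 2 = -66] 2 comes off first (add 2), so sub: -4*(4*(x + 3)) = -64.
Step 4. [-4*(4*(x + 3)) = -64] -4·(inner) — divide through by -4. So div: 4*(x + 3) = 16.
Step 5. [4*(x + 3) = 16] LHS = 4·(…); ÷4 both sides. So div: x + 3 = 4.
Step 6. [x + 3 = 4] 3 comes off first (subtract 3), so sub: x = 1.

Answer: x ∈ {1}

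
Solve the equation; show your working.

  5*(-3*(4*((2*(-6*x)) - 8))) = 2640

Step 1. [5*(-3*(4*((2*(-6*x)) - 8))) = 2640] LHS = 5·(…); ÷5 both sides, so div: -3*(4*((2*(-6*x)) - 8)) = 528.
Step 2. [-3*(4*((2*(-6*x)) - 8)) = 528] -3·(inner) — divide through by -3 ⇒ div: 4*((2*(-6*x)) - 8) = -176.
Step 3. [4*((2*(-6*x)) - 8) = -176] 4 out front; divide by 4 ⇒ div: (2*(-6*x)) - 8 = -44.
Step 4. [(2*(-6*x)) - 8 = -44] common factor 2 (LHS and -44) — divide through, so factor: (-6*x) - 4 = -22.
Step 5. [(-6*x) - 4 = -22] -4 is outermost — add 4 both sides ⇒ sub: -6*x = -18.
Step 6. [-6*x = -18] leading coefficient -6: divide by -6. So div: x = 3.

Answer: x ∈ {3}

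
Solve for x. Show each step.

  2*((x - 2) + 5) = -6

Step 1. [2*((x - 2) + 5) = -6] 2·(inner) — divide through by 2, so div: (x - 2) + 5 = -3.
Step 2. [(x - 2) + 5 = -3] subtract 5: x sits inside (… + 5). So sub: x - 2 = -8.
Step 3. [x - 2 = -8] the outer -2 inverts by adding 2, so sub: x = -6.

Answer: x ∈ {-6}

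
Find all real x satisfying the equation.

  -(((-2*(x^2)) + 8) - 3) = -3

Step 1. [-(((-2*(x^2)) + 8) - 3) = -3] flip signs both sides. So neg: ((-2*(x^2)) + 8) - 3 = 3.
Step 2. [((-2*(x^2)) + 8) - 3 = 3] 3 comes off first (add 3), so sub: (-2*(x^2)) + 8 = 6.
Step 3. [(-2*(x^2)) + 8 = 6] -2 | LHS and -2 | 6: pull -2 out, so factor: (x^2) - 4 = -3.
Step 4. [(x^2) - 4 = -3] 4 comes off first (add 4). So sub: x^2 = 1.
Step 5. [x^2 = 1] √ both sides: 1 ≥ 0 gives two branches, so sqrt: x = 1 or -1.

Answer: x ∈ {-1, 1}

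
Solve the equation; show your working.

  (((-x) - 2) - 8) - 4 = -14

Step 1. [(((-x) - 2) - 8) - 4 = -14] -4 is outermost — add 4 both sides. So sub: ((-x) - 2) - 8 = -10.
Step 2. [((-x) - 2) - 8 = -10] the outer -8 inverts by adding 8, so sub: (-x) - 2 = -2.
Step 3. [(-x) - 2 = -2] 2 comes off first (add 2), so sub: -x = 0.
Step 4. [-x = 0] leading − — multiply by −1, so neg: x = 0.

Answer: x ∈ {0}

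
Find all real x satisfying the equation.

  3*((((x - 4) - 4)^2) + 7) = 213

Step 1. [3*((((x - 4) - 4)^2) + 7) = 213] 3 out front; divide by 3 ⇒ div: (((x - 4) - 4)^2) + 7 = 71.
Step 2. [(((x - 4) - 4)^2) + 7 = 71] +7 is outermost — subtract 7 both sides ⇒ sub: ((x - 4) - 4)^2 = 64.
Step 3. [((x - 4) - 4)^2 = 64] LHS squared, RHS 64 ≥ 0: apply √ (±). So sqrt: (x - 4) - 4 = 8 or -8.
Step 4. [(x - 4) - 4 = 8 or -8] -4 is outermost — add 4 both sides, so sub: x - 4 = 12 or -4.
Step 5. [x - 4 = 12 or -4] peel the -4: add 4 from each side, so sub: x = 16 or 0.

Answer: x ∈ {0, 16}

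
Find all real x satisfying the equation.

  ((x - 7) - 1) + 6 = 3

Step 1. [((x - 7) - 1) + 6 = 3] 6 comes off first (subtract 6). So sub: (x - 7) - 1 = -3.
Step 2. [(x - 7) - 1 = -3] -1 is outermost — add 1 both sides ⇒ sub: x - 7 = -2.
Step 3. [x - 7 = -2] peel the -7: add 7 from each side ⇒ sub: x = 5.

Answer: x ∈ {5}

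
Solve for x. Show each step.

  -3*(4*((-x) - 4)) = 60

Step 1. [-3*(4*((-x) - 4)) = 60] leading coefficient -3: divide by -3 ⇒ div: 4*((-x) - 4) = -20.
Step 2. [4*((-x) - 4) = -20] 4·(inner) — divide through by 4, so div: (-x) - 4 = -5.
Step 3. [(-x) - 4 = -5] -4 is outermost — add 4 both sides. So sub: -x = -1.
Step 4. [-x = -1] flip signs both sides ⇒ neg: x = 1.

Answer: x ∈ {1}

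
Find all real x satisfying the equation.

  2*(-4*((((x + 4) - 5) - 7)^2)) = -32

Step 1. [2*(-4*((((x + 4) - 5) - 7)^2)) = -32] LHS = 2·(…); ÷2 both sides, so div: -4*((((x + 4) - 5) - 7)^2) = -16.
Step 2. [-4*((((x + 4) - 5) - 7)^2) = -16] -4 out front; divide by -4, so div: (((x + 4) - 5) - 7)^2 = 4.
Step 3. [(((x + 4) - 5) - 7)^2 = 4] 4 ≥ 0, LHS is (·)² — take ±√. So sqrt: ((x + 4) - 5) - 7 = 2 or -2.
Step 4. [((x + 4) - 5) - 7 = 2 or -2] the outer -7 inverts by adding 7. So sub: (x + 4) - 5 = 9 or 5.
Step 5. [(x + 4) - 5 = 9 or 5] 5 comes off first (add 5), so sub: x + 4 = 14 or 10.
Step 6. [x + 4 = 14 or 10] 4 comes off first (subtract 4) ⇒ sub: x = 10 or 6.

Answer: x ∈ {6, 10}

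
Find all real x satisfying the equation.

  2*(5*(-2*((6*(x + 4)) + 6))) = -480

Step 1. [2*(5*(-2*((6*(x + 4)) + 6))) = -480] divide by the outer 2. So div: 5*(-2*((6*(x + 4)) + 6)) = -240.
Step 2. [5*(-2*((6*(x + 4)) + 6)) = -240] leading coefficient 5: divide by 5, so div: -2*((6*(x + 4)) + 6) = -48.
Step 3. [-2*((6*(x + 4)) + 6) = -48] -2 out front; divide by -2. So div: (6*(x + 4)) + 6 = 24.
Step 4. [(6*(x + 4)) + 6 = 24] subtract 6: x sits inside (… + 6) ⇒ sub: 6*(x + 4) = 18.
Step 5. [6*(x + 4) = 18] 6·(inner) — divide through by 6, so div: x + 4 = 3.
Step 6. [x + 4 = 3] 4 comes off first (subtract 4) ⇒ sub: x = -1.

Answer: x ∈ {-1}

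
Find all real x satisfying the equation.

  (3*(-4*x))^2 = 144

Step 1. [(3*(-4*x))^2 = 144] √ both sides: 144 ≥ 0 gives two branches, so sqrt: 3*(-4*x) = 12 or -12.
Step 2. [3*(-4*x) = 12 or -12] LHS = 3·(…); ÷3 both sides. So div: -4*x = 4 or -4.
Step 3. [-4*x = 4 or -4] leading coefficient -4: divide by -4 ⇒ div: x = -1 or 1.

Answer: x ∈ {-1, 1}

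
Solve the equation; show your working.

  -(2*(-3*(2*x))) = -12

Step 1. [-(2*(-3*(2*x))) = -12] LHS negated; negate both sides, so neg: 2*(-3*(2*x)) = 12.
Step 2. [2*(-3*(2*x)) = 12] divide by the outer 2. So div: -3*(2*x) = 6.
Step 3. [-3*(2*x) = 6] divide by the outer -3. So div: 2*x = -2.
Step 4. [2*x = -2] LHS = 2·(…); ÷2 both sides ⇒ div: x = -1.

Answer: x ∈ {-1}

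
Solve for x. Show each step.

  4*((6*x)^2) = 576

Step 1. [4*((6*x)^2) = 576] LHS = 4·(…); ÷4 both sides ⇒ div: (6*x)^2 = 144.
Step 2. [(6*x)^2 = 144] LHS squared, RHS 144 ≥ 0: apply √ (±). So sqrt: 6*x = 12 or -12.
Step 3. [6*x = 12 or -12] 6 out front; divide by 6, so div: x = 2 or -2.

Answer: x ∈ {-2, 2}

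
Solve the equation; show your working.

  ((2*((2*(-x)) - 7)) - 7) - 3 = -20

Step 1. [((2*((2*(-x)) - 7)) - 7) - 3 = -20] peel the -3: add 3 from each side, so sub: (2*((2*(-x)) - 7)) - 7 = -17.
Step 2. [(2*((2*(-x)) - 7)) - 7 = -17] the outer -7 inverts by adding 7 ⇒ sub: 2*((2*(-x)) - 7) = -10.
Step 3. [2*((2*(-x)) - 7) = -10] divide by the outer 2. So div: (2*(-x)) - 7 = -5.
Step 4. [(2*(-x)) - 7 = -5] peel the -7: add 7 from each side, so sub: 2*(-x) = 2.
Step 5. [2*(-x) = 2] leading coefficient 2: divide by 2 ⇒ div: -x = 1.
Step 6. [-x = 1] flip signs both sides ⇒ neg: x = -1.

Answer: x ∈ {-1}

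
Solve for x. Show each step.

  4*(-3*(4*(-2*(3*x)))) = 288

Step 1. [4*(-3*(4*(-2*(3*x)))) = 288] leading coefficient 4: divide by 4, so div: -3*(4*(-2*(3*x))) = 72.
Step 2. [-3*(4*(-2*(3*x))) = 72] divide by the outer -3, so div: 4*(-2*(3*x)) = -24.
Step 3. [4*(-2*(3*x)) = -24] leading coefficient 4: divide by 4 ⇒ div: -2*(3*x) = -6.
Step 4. [-2*(3*x) = -6] -2 out front; divide by -2 ⇒ div: 3*x = 3.
Step 5. [3*x = 3] leading coefficient 3: divide by 3, so div: x = 1.

Answer: x ∈ {1}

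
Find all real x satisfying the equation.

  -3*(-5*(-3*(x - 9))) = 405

Step 1. [-3*(-5*(-3*(x - 9))) = 405] divide by the outer -3. So div: -5*(-3*(x - 9)) = -135.
Step 2. [-5*(-3*(x - 9)) = -135] -5 out front; divide by -5 ⇒ div: -3*(x - 9) = 27.
Step 3. [-3*(x - 9) = 27] -3 out front; divide by -3 ⇒ div: x - 9 = -9.
Step 4. [x - 9 = -9] the outer -9 inverts by adding 9. So sub: x = 0.

Answer: x ∈ {0}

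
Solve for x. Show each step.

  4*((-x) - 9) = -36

Step 1. [4*((-x) - 9) = -36] LHS = 4·(…); ÷4 both sides ⇒ div: (-x) - 9 = -9.
Step 2. [(-x) - 9 = -9] add 9: x sits inside (… - 9). So sub: -x = 0.
Step 3. [-x = 0] leading − — multiply by −1, so neg: x = 0.

Answer: x ∈ {0}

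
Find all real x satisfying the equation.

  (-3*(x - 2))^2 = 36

Step 1. [(-3*(x - 2))^2 = 36] LHS squared, RHS 36 ≥ 0: apply √ (±) ⇒ sqrt: -3*(x - 2) = 6 or -6.
Step 2. [-3*(x - 2) = 6 or -6] divide by the outer -3, so div: x - 2 = -2 or 2.
Step 3. [x - 2 = -2 or 2] peel the -2: add 2 from each side, so sub: x = 0 or 4.

Answer: x ∈ {0, 4}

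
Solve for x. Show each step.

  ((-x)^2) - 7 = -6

Step 1. [((-x)^2) - 7 = -6] 7 comes off first (add 7), so sub: (-x)^2 = 1.
Step 2. [(-x)^2 = 1] LHS squared, RHS 1 ≥ 0: apply √ (±). So sqrt: -x = 1 or -1.
Step 3. [-x = 1 or -1] flip signs both sides, so neg: x = -1 or 1.

Answer: x ∈ {-1, 1}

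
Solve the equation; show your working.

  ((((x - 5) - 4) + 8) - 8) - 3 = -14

Step 1. [((((x - 5) - 4) + 8) - 8) - 3 = -14] 3 comes off first (add 3), so sub: (((x - 5) - 4) + 8) - 8 = -11.
Step 2. [(((x - 5) - 4) + 8) - 8 = -11] peel the -8: add 8 from each side. So sub: ((x - 5) - 4) + 8 = -3.
Step 3. [((x - 5) - 4) + 8 = -3] +8 is outermost — subtract 8 both sides. So sub: (x - 5) - 4 = -11.
Step 4. [(x - 5) - 4 = -11] the outer -4 inverts by adding 4, so sub: x - 5 = -7.
Step 5. [x - 5 = -7] -5 is outermost — add 5 both sides. So sub: x = -2.

Answer: x ∈ {-2}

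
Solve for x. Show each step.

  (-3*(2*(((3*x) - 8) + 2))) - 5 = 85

Step 1. [(-3*(2*(((3*x) - 8) + 2))) - 5 = 85] add 5: x sits inside (… - 5), so sub: -3*(2*(((3*x) - 8) + 2)) = 90.
Step 2. [-3*(2*(((3*x) - 8) + 2)) = 90] -3·(inner) — divide through by -3, so div: 2*(((3*x) - 8) + 2) = -30.
Step 3. [2*(((3*x) - 8) + 2) = -30] divide by the outer 2 ⇒ div: ((3*x) - 8) + 2 = -15.
Step 4. [((3*x) - 8) + 2 = -15] 2 comes off first (subtract 2) ⇒ sub: (3*x) - 8 = -17.
Step 5. [(3*x) - 8 = -17] add 8: x sits inside (… - 8). So sub: 3*x = -9.
Step 6. [3*x = -9] divide by the outer 3. So div: x = -3.

Answer: x ∈ {-3}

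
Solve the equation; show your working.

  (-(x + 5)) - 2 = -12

Step 1. [(-(x + 5)) - 2 = -12] peel the -2: add 2 from each side. So sub: -(x + 5) = -10.
Step 2. [-(x + 5) = -10] LHS negated; negate both sides. So neg: x + 5 = 10.
Step 3. [x + 5 = 10] the outer +5 inverts by subtracting 5. So sub: x = 5.

Answer: x ∈ {5}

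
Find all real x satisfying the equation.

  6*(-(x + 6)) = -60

Step 1. [6*(-(x + 6)) = -60] 6·(inner) — divide through by 6, so div: -(x + 6) = -10.
Step 2. [-(x + 6) = -10] flip signs both sides. So neg: x + 6 = 10.
Step 3. [x + 6 = 10] 6 comes off first (subtract 6) ⇒ sub: x = 4.

Answer: x ∈ {4}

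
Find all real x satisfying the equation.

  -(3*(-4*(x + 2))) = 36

Step 1. [-(3*(-4*(x + 2))) = 36] LHS negated; negate both sides. So neg: 3*(-4*(x + 2)) = -36.
Step 2. [3*(-4*(x + 2)) = -36] LHS = 3·(…); ÷3 both sides, so div: -4*(x + 2) = -12.
Step 3. [-4*(x + 2) = -12] divide by the outer -4, so div: x + 2 = 3.
Step 4. [x + 2 = 3] the outer +2 inverts by subtracting 2. So sub: x = 1.

Answer: x ∈ {1}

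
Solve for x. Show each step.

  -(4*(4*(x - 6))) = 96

Step 1. [-(4*(4*(x - 6))) = 96] LHS negated; negate both sides ⇒ neg: 4*(4*(x - 6)) = -96.
Step 2. [4*(4*(x - 6)) = -96] leading coefficient 4: divide by 4, so div: 4*(x - 6) = -24.
Step 3. [4*(x - 6) = -24] leading coefficient 4: divide by 4. So div: x - 6 = -6.
Step 4. [x - 6 = -6] peel the -6: add 6 from each side ⇒ sub: x = 0.

Answer: x ∈ {0}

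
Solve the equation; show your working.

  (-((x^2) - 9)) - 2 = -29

Step 1. [(-((x^2) - 9)) - 2 = -29] 2 comes off first (add 2). So sub: -((x^2) - 9) = -27.
Step 2. [-((x^2) - 9) = -27] flip signs both sides ⇒ neg: (x^2) - 9 = 27.
Step 3. [(x^2) - 9 = 27] add 9: x sits inside (… - 9). So sub: x^2 = 36.
Step 4. [x^2 = 36] 36 ≥ 0, LHS is (·)² — take ±√. So sqrt: x = 6 or -6.

Answer: x ∈ {-6, 6}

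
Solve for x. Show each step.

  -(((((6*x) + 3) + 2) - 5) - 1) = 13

Step 1. [-(((((6*x) + 3) + 2) - 5) - 1) = 13] leading − — multiply by −1. So neg: ((((6*x) + 3) + 2) - 5) - 1 = -13.
Step 2. [((((6*x) + 3) + 2) - 5) - 1 = -13] add 1: x sits inside (… - 1) ⇒ sub: (((6*x) + 3) + 2) - 5 = -12.
Step 3. [(((6*x) + 3) + 2) - 5 = -12] peel the -5: add 5 from each side ⇒ sub: ((6*x) + 3) + 2 = -7.
Step 4. [((6*x) + 3) + 2 = -7] peel the +2: subtract 2 from each side. So sub: (6*x) + 3 = -9.
Step 5. [(6*x) + 3 = -9] peel the +3: subtract 3 from each side ⇒ sub: 6*x = -12.
Step 6. [6*x = -12] 6·(inner) — divide through by 6. So div: x = -2.

Answer: x ∈ {-2}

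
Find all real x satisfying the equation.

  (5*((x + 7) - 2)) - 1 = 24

Step 1. [(5*((x + 7) - 2)) - 1 = 24] -1 is outermost — add 1 both sides ⇒ sub: 5*((x + 7) - 2) = 25.
Step 2. [5*((x + 7) - 2) = 25] LHS = 5·(…); ÷5 both sides, so div: (x + 7) - 2 = 5.
Step 3. [(x + 7) - 2 = 5] add 2: x sits inside (… - 2), so sub: x + 7 = 7.
Step 4. [x + 7 = 7] the outer +7 inverts by subtracting 7. So sub: x = 0.

Answer: x ∈ {0}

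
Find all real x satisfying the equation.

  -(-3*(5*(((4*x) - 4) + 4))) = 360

Step 1. [-(-3*(5*(((4*x) - 4) + 4))) = 360] LHS negated; negate both sides ⇒ neg: -3*(5*(((4*x) - 4) + 4)) = -360.
Step 2. [-3*(5*(((4*x) - 4) + 4)) = -360] -3 out front; divide by -3, so div: 5*(((4*x) - 4) + 4) = 120.
Step 3. [5*(((4*x) - 4) + 4) = 120] leading coefficient 5: divide by 5, so div: ((4*x) - 4) + 4 = 24.
Step 4. [((4*x) - 4) + 4 = 24] subtract 4: x sits inside (… + 4), so sub: (4*x) - 4 = 20.
Step 5. [(4*x) - 4 = 20] 4 divides every term; factor it out. So factor: x - 1 = 5.
Step 6. [x - 1 = 5] peel the -1: add 1 from each side. So sub: x = 6.

Answer: x ∈ {6}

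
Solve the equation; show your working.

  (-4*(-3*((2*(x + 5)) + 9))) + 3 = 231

Step 1. [(-4*(-3*((2*(x + 5)) + 9))) + 3 = 231] +3 is outermost — subtract 3 both sides ⇒ sub: -4*(-3*((2*(x + 5)) + 9)) = 228.
Step 2. [-4*(-3*((2*(x + 5)) + 9)) = 228] -4·(inner) — divide through by -4, so div: -3*((2*(x + 5)) + 9) = -57.
Step 3. [-3*((2*(x + 5)) + 9) = -57] -3 out front; divide by -3. So div: (2*(x + 5)) + 9 = 19.
Step 4. [(2*(x + 5)) + 9 = 19] +9 is outermost — subtract 9 both sides, so sub: 2*(x + 5) = 10.
Step 5. [2*(x + 5) = 10] 2·(inner) — divide through by 2, so div: x + 5 = 5.
Step 6. [x + 5 = 5] 5 comes off first (subtract 5). So sub: x = 0.

Answer: x ∈ {0}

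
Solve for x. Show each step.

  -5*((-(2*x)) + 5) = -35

Step 1. [-5*((-(2*x)) + 5) = -35] LHS = -5·(…); ÷-5 both sides, so div: (-(2*x)) + 5 = 7.
Step 2. [(-(2*x)) + 5 = 7] 5 comes off first (subtract 5), so sub: -(2*x) = 2.
Step 3. [-(2*x) = 2] leading − — multiply by −1 ⇒ neg: 2*x = -2.
Step 4. [2*x = -2] LHS = 2·(…); ÷2 both sides ⇒ div: x = -1.

Answer: x ∈ {-1}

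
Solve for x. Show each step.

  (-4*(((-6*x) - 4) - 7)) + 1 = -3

Step 1. [(-4*(((-6*x) - 4) - 7)) + 1 = -3] peel the +1: subtract 1 from each side ⇒ sub: -4*(((-6*x) - 4) - 7) = -4.
Step 2. [-4*(((-6*x) - 4) - 7) = -4] -4·(inner) — divide through by -4 ⇒ div: ((-6*x) - 4) - 7 = 1.
Step 3. [((-6*x) - 4) - 7 = 1] the outer -7 inverts by adding 7. So sub: (-6*x) - 4 = 8.
Step 4. [(-6*x) - 4 = 8] the outer -4 inverts by adding 4 ⇒ sub: -6*x = 12.
Step 5. [-6*x = 12] LHS = -6·(…); ÷-6 both sides. So div: x = -2.

Answer: x ∈ {-2}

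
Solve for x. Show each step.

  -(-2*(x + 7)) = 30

Step 1. [-(-2*(x + 7)) = 30] flip signs both sides, so neg: -2*(x + 7) = -30.
Step 2. [-2*(x + 7) = -30] LHS = -2·(…); ÷-2 both sides. So div: x + 7 = 15.
Step 3. [x + 7 = 15] +7 is outermost — subtract 7 both sides, so sub: x = 8.

Answer: x ∈ {8}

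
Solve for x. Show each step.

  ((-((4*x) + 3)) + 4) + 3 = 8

Step 1. [((-((4*x) + 3)) + 4) + 3 = 8] peel the +3: subtract 3 from each side ⇒ sub: (-((4*x) + 3)) + 4 = 5.
Step 2. [(-((4*x) + 3)) + 4 = 5] subtract 4: x sits inside (… + 4) ⇒ sub: -((4*x) + 3) = 1.
Step 3. [-((4*x) + 3) = 1] LHS negated; negate both sides. So neg: (4*x) + 3 = -1.
Step 4. [(4*x) + 3 = -1] 3 comes off first (subtract 3), so sub: 4*x = -4.
Step 5. [4*x = -4] LHS = 4·(…); ÷4 both sides ⇒ div: x = -1.

Answer: x ∈ {-1}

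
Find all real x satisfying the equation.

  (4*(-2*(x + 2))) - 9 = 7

Step 1. [(4*(-2*(x + 2))) - 9 = 7] peel the -9: add 9 from each side ⇒ sub: 4*(-2*(x + 2)) = 16.
Step 2. [4*(-2*(x + 2)) = 16] divide by the outer 4, so div: -2*(x + 2) = 4.
Step 3. [-2*(x + 2) = 4] divide by the outer -2 ⇒ div: x + 2 = -2.
Step 4. [x + 2 = -2] 2 comes off first (subtract 2), so sub: x = -4.

Answer: x ∈ {-4}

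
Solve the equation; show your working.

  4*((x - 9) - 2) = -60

Step 1. [4*((x - 9) - 2) = -60] leading coefficient 4: divide by 4, so div: (x - 9) - 2 = -15.
Step 2. [(x - 9) - 2 = -15] the outer -2 inverts by adding 2. So sub: x - 9 = -13.
Step 3. [x - 9 = -13] 9 comes off first (add 9), so sub: x = -4.

Answer: x ∈ {-4}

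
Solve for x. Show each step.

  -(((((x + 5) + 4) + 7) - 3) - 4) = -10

Step 1. [-(((((x + 5) + 4) + 7) - 3) - 4) = -10] flip signs both sides, so neg: ((((x + 5) + 4) + 7) - 3) - 4 = 10.
Step 2. [((((x + 5) + 4) + 7) - 3) - 4 = 10] 4 comes off first (add 4) ⇒ sub: (((x + 5) + 4) + 7) - 3 = 14.
Step 3. [(((x + 5) + 4) + 7) - 3 = 14] 3 comes off first (add 3), so sub: ((x + 5) + 4) + 7 = 17.
Step 4. [((x + 5) + 4) + 7 = 17] +7 is outermost — subtract 7 both sides ⇒ sub: (x + 5) + 4 = 10.
Step 5. [(x + 5) + 4 = 10] peel the +4: subtract 4 from each side, so sub: x + 5 = 6.
Step 6. [x + 5 = 6] the outer +5 inverts by subtracting 5, so sub: x = 1.

Answer: x ∈ {1}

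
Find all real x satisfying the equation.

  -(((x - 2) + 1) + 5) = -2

Step 1. [-(((x - 2) + 1) + 5) = -2] LHS negated; negate both sides ⇒ neg: ((x - 2) + 1) + 5 = 2.
Step 2. [((x - 2) + 1) + 5 = 2] 5 comes off first (subtract 5) ⇒ sub: (x - 2) + 1 = -3.
Step 3. [(x - 2) + 1 = -3] +1 is outermost — subtract 1 both sides. So sub: x - 2 = -4.
Step 4. [x - 2 = -4] -2 is outermost — add 2 both sides. So sub: x = -2.

Answer: x ∈ {-2}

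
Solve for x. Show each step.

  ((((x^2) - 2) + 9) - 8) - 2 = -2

Step 1. [((((x^2) - 2) + 9) - 8) - 2 = -2] -2 is outermost — add 2 both sides. So sub: (((x^2) - 2) + 9) - 8 = 0.
Step 2. [(((x^2) - 2) + 9) - 8 = 0] peel the -8: add 8 from each side ⇒ sub: ((x^2) - 2) + 9 = 8.
Step 3. [((x^2) - 2) + 9 = 8] +9 is outermost — subtract 9 both sides ⇒ sub: (x^2) - 2 = -1.
Step 4. [(x^2) - 2 = -1] 2 comes off first (add 2), so sub: x^2 = 1.
Step 5. [x^2 = 1] √ both sides: 1 ≥ 0 gives two branches ⇒ sqrt: x = 1 or -1.

Answer: x ∈ {-1, 1}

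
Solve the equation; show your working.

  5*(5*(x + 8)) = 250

Step 1. [5*(5*(x + 8)) = 250] leading coefficient 5: divide by 5 ⇒ div: 5*(x + 8) = 50.
Step 2. [5*(x + 8) = 50] LHS = 5·(…); ÷5 both sides ⇒ div: x + 8 = 10.
Step 3. [x + 8 = 10] subtract 8: x sits inside (… + 8). So sub: x = 2.

Answer: x ∈ {2}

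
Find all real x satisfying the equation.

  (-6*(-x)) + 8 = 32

Step 1. [(-6*(-x)) + 8 = 32] 8 comes off first (subtract 8). So sub: -6*(-x) = 24.
Step 2. [-6*(-x) = 24] leading coefficient -6: divide by -6 ⇒ div: -x = -4.
Step 3. [-x = -4] flip signs both sides. So neg: x = 4.

Answer: x ∈ {4}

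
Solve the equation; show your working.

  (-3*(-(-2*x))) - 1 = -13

Step 1. [(-3*(-(-2*x))) - 1 = -13] 1 comes off first (add 1) ⇒ sub: -3*(-(-2*x)) = -12.
Step 2. [-3*(-(-2*x)) = -12] -3 out front; divide by -3. So div: -(-2*x) = 4.
Step 3. [-(-2*x) = 4] flip signs both sides. So neg: -2*x = -4.
Step 4. [-2*x = -4] leading coefficient -2: divide by -2, so div: x = 2.

Answer: x ∈ {2}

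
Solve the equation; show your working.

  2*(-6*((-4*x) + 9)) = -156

Step 1. [2*(-6*((-4*x) + 9)) = -156] LHS = 2·(…); ÷2 both sides ⇒ div: -6*((-4*x) + 9) = -78.
Step 2. [-6*((-4*x) + 9) = -78] leading coefficient -6: divide by -6. So div: (-4*x) + 9 = 13.
Step 3. [(-4*x) + 9 = 13] the outer +9 inverts by subtracting 9 ⇒ sub: -4*x = 4.
Step 4. [-4*x = 4] divide by the outer -4. So div: x = -1.

Answer: x ∈ {-1}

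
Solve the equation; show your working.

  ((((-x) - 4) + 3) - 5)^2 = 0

Step 1. [((((-x) - 4) + 3) - 5)^2 = 0] 0 ≥ 0, LHS is (·)² — take ±√, so sqrt: (((-x) - 4) + 3) - 5 = 0.
Step 2. [(((-x) - 4) + 3) - 5 = 0] -5 is outermost — add 5 both sides ⇒ sub: ((-x) - 4) + 3 = 5.
Step 3. [((-x) - 4) + 3 = 5] +3 is outermost — subtract 3 both sides ⇒ sub: (-x) - 4 = 2.
Step 4. [(-x) - 4 = 2] the outer -4 inverts by adding 4, so sub: -x = 6.
Step 5. [-x = 6] LHS negated; negate both sides ⇒ neg: x = -6.

Answer: x ∈ {-6}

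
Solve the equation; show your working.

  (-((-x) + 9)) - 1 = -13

Step 1. [(-((-x) + 9)) - 1 = -13] -1 is outermost — add 1 both sides. So sub: -((-x) + 9) = -12.
Step 2. [-((-x) + 9) = -12] leading − — multiply by −1. So neg: (-x) + 9 = 12.
Step 3. [(-x) + 9 = 12] peel the +9: subtract 9 from each side. So sub: -x = 3.
Step 4. [-x = 3] flip signs both sides. So neg: x = -3.

Answer: x ∈ {-3}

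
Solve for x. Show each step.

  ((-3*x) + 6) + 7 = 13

Step 1. [((-3*x) + 6) + 7 = 13] peel the +7: subtract 7 from each side. So sub: (-3*x) + 6 = 6.
Step 2. [(-3*x) + 6 = 6] peel the +6: subtract 6 from each side. So sub: -3*x = 0.
Step 3. [-3*x = 0] divide by the outer -3. So div: x = 0.

Answer: x ∈ {0}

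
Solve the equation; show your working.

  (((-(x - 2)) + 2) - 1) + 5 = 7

Step 1. [(((-(x - 2)) + 2) - 1) + 5 = 7] peel the +5: subtract 5 from each side ⇒ sub: ((-(x - 2)) + 2) - 1 = 2.
Step 2. [((-(x - 2)) + 2) - 1 = 2] -1 is outermost — add 1 both sides ⇒ sub: (-(x - 2)) + 2 = 3.
Step 3. [(-(x - 2)) + 2 = 3] the outer +2 inverts by subtracting 2 ⇒ sub: -(x - 2) = 1.
Step 4. [-(x - 2) = 1] LHS negated; negate both sides. So neg: x - 2 = -1.
Step 5. [x - 2 = -1] the outer -2 inverts by adding 2. So sub: x = 1.

Answer: x ∈ {1}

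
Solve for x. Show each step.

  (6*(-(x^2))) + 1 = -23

Step 1. [(6*(-(x^2))) + 1 = -23] peel the +1: subtract 1 from each side ⇒ sub: 6*(-(x^2)) = -24.
Step 2. [6*(-(x^2)) = -24] LHS = 6·(…); ÷6 both sides, so div: -(x^2) = -4.
Step 3. [-(x^2) = -4] LHS negated; negate both sides. So neg: x^2 = 4.
Step 4. [x^2 = 4] √ both sides: 4 ≥ 0 gives two branches ⇒ sqrt: x = 2 or -2.

Answer: x ∈ {-2, 2}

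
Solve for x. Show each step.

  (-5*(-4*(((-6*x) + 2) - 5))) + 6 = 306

Step 1. [(-5*(-4*(((-6*x) + 2) - 5))) + 6 = 306] peel the +6: subtract 6 from each side, so sub: -5*(-4*(((-6*x) + 2) - 5)) = 300.
Step 2. [-5*(-4*(((-6*x) + 2) - 5)) = 300] -5 out front; divide by -5. So div: -4*(((-6*x) + 2) - 5) = -60.
Step 3. [-4*(((-6*x) + 2) - 5) = -60] leading coefficient -4: divide by -4. So div: ((-6*x) + 2) - 5 = 15.
Step 4. [((-6*x) + 2) - 5 = 15] the outer -5 inverts by adding 5. So sub: (-6*x) + 2 = 20.
Step 5. [(-6*x) + 2 = 20] 2 comes off first (subtract 2). So sub: -6*x = 18.
Step 6. [-6*x = 18] leading coefficient -6: divide by -6, so div: x = -3.

Answer: x ∈ {-3}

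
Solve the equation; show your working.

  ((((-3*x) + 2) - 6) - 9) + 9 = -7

Step 1. [((((-3*x) + 2) - 6) - 9) + 9 = -7] +9 is outermost — subtract 9 both sides, so sub: (((-3*x) + 2) - 6) - 9 = -16.
Step 2. [(((-3*x) + 2) - 6) - 9 = -16] the outer -9 inverts by adding 9. So sub: ((-3*x) + 2) - 6 = -7.
Step 3. [((-3*x) + 2) - 6 = -7] peel the -6: add 6 from each side ⇒ sub: (-3*x) + 2 = -1.
Step 4. [(-3*x) + 2 = -1] peel the +2: subtract 2 from each side ⇒ sub: -3*x = -3.
Step 5. [-3*x = -3] LHS = -3·(…); ÷-3 both sides ⇒ div: x = 1.

Answer: x ∈ {1}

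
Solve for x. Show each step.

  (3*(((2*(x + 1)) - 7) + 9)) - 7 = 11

Step 1. [(3*(((2*(x + 1)) - 7) + 9)) - 7 = 11] -7 is outermost — add 7 both sides ⇒ sub: 3*(((2*(x + 1)) - 7) + 9) = 18.
Step 2. [3*(((2*(x + 1)) - 7) + 9) = 18] 3 out front; divide by 3 ⇒ div: ((2*(x + 1)) - 7) + 9 = 6.
Step 3. [((2*(x + 1)) - 7) + 9 = 6] peel the +9: subtract 9 from each side, so sub: (2*(x + 1)) - 7 = -3.
Step 4. [(2*(x + 1)) - 7 = -3] the outer -7 inverts by adding 7, so sub: 2*(x + 1) = 4.
Step 5. [2*(x + 1) = 4] LHS = 2·(…); ÷2 both sides ⇒ div: x + 1 = 2.
Step 6. [x + 1 = 2] subtract 1: x sits inside (… + 1). So sub: x = 1.

Answer: x ∈ {1}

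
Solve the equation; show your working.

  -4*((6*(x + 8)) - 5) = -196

Step 1. [-4*((6*(x + 8)) - 5) = -196] LHS = -4·(…); ÷-4 both sides. So div: (6*(x + 8)) - 5 = 49.
Step 2. [(6*(x + 8)) - 5 = 49] 5 comes off first (add 5). So sub: 6*(x + 8) = 54.
Step 3. [6*(x + 8) = 54] 6 out front; divide by 6. So div: x + 8 = 9.
Step 4. [x + 8 = 9] peel the +8: subtract 8 from each side ⇒ sub: x = 1.

Answer: x ∈ {1}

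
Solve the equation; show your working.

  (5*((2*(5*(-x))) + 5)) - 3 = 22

Step 1. [(5*((2*(5*(-x))) + 5)) - 3 = 22] add 3: x sits inside (… - 3) ⇒ sub: 5*((2*(5*(-x))) + 5) = 25.
Step 2. [5*((2*(5*(-x))) + 5) = 25] 5 out front; divide by 5 ⇒ div: (2*(5*(-x))) + 5 = 5.
Step 3. [(2*(5*(-x))) + 5 = 5] the outer +5 inverts by subtracting 5, so sub: 2*(5*(-x)) = 0.
Step 4. [2*(5*(-x)) = 0] LHS = 2·(…); ÷2 both sides, so div: 5*(-x) = 0.
Step 5. [5*(-x) = 0] 5·(inner) — divide through by 5 ⇒ div: -x = 0.
Step 6. [-x = 0] leading − — multiply by −1 ⇒ neg: x = 0.

Answer: x ∈ {0}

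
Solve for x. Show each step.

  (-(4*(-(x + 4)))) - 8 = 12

Step 1. [(-(4*(-(x + 4)))) - 8 = 12] -8 is outermost — add 8 both sides ⇒ sub: -(4*(-(x + 4))) = 20.
Step 2. [-(4*(-(x + 4))) = 20] LHS negated; negate both sides ⇒ neg: 4*(-(x + 4)) = -20.
Step 3. [4*(-(x + 4)) = -20] 4·(inner) — divide through by 4. So div: -(x + 4) = -5.
Step 4. [-(x + 4) = -5] flip signs both sides, so neg: x + 4 = 5.
Step 5. [x + 4 = 5] the outer +4 inverts by subtracting 4 ⇒ sub: x = 1.

Answer: x ∈ {1}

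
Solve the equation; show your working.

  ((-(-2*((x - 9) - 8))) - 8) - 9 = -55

Step 1. [((-(-2*((x - 9) - 8))) - 8) - 9 = -55] the outer -9 inverts by adding 9. So sub: (-(-2*((x - 9) - 8))) - 8 = -46.
Step 2. [(-(-2*((x - 9) - 8))) - 8 = -46] -8 is outermost — add 8 both sides. So sub: -(-2*((x - 9) - 8)) = -38.
Step 3. [-(-2*((x - 9) - 8)) = -38] flip signs both sides ⇒ neg: -2*((x - 9) - 8) = 38.
Step 4. [-2*((x - 9) - 8) = 38] leading coefficient -2: divide by -2, so div: (x - 9) - 8 = -19.
Step 5. [(x - 9) - 8 = -19] 8 comes off first (add 8) ⇒ sub: x - 9 = -11.
Step 6. [x - 9 = -11] add 9: x sits inside (… - 9). So sub: x = -2.

Answer: x ∈ {-2}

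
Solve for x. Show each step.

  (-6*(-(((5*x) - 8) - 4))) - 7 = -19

Step 1. [(-6*(-(((5*x) - 8) - 4))) - 7 = -19] add 7: x sits inside (… - 7) ⇒ sub: -6*(-(((5*x) - 8) - 4)) = -12.
Step 2. [-6*(-(((5*x) - 8) - 4)) = -12] leading coefficient -6: divide by -6 ⇒ div: -(((5*x) - 8) - 4) = 2.
Step 3. [-(((5*x) - 8) - 4) = 2] flip signs both sides. So neg: ((5*x) - 8) - 4 = -2.
Step 4. [((5*x) - 8) - 4 = -2] add 4: x sits inside (… - 4), so sub: (5*x) - 8 = 2.
Step 5. [(5*x) - 8 = 2] -8 is outermost — add 8 both sides, so sub: 5*x = 10.
Step 6. [5*x = 10] 5·(inner) — divide through by 5. So div: x = 2.

Answer: x ∈ {2}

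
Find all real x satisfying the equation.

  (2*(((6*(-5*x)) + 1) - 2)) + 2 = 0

Step 1. [(2*(((6*(-5*x)) + 1) - 2)) + 2 = 0] +2 is outermost — subtract 2 both sides. So sub: 2*(((6*(-5*x)) + 1) - 2) = -2.
Step 2. [2*(((6*(-5*x)) + 1) - 2) = -2] leading coefficient 2: divide by 2. So div: ((6*(-5*x)) + 1) - 2 = -1.
Step 3. [((6*(-5*x)) + 1) - 2 = -1] 2 comes off first (add 2). So sub: (6*(-5*x)) + 1 = 1.
Step 4. [(6*(-5*x)) + 1 = 1] subtract 1: x sits inside (… + 1), so sub: 6*(-5*x) = 0.
Step 5. [6*(-5*x) = 0] divide by the outer 6, so div: -5*x = 0.
Step 6. [-5*x = 0] leading coefficient -5: divide by -5, so div: x = 0.

Answer: x ∈ {0}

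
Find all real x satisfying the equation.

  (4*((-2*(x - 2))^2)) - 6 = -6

Step 1. [(4*((-2*(x - 2))^2)) - 6 = -6] 6 comes off first (add 6). So sub: 4*((-2*(x - 2))^2) = 0.
Step 2. [4*((-2*(x - 2))^2) = 0] divide by the outer 4. So div: (-2*(x - 2))^2 = 0.
Step 3. [(-2*(x - 2))^2 = 0] √ both sides: 0 ≥ 0 gives two branches, so sqrt: -2*(x - 2) = 0.
Step 4. [-2*(x - 2) = 0] -2·(inner) — divide through by -2. So div: x - 2 = 0.
Step 5. [x - 2 = 0] 2 comes off first (add 2) ⇒ sub: x = 2.

Answer: x ∈ {2}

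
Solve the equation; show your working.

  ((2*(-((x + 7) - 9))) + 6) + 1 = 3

Step 1. [((2*(-((x + 7) - 9))) + 6) + 1 = 3] +1 is outermost — subtract 1 both sides ⇒ sub: (2*(-((x + 7) - 9))) + 6 = 2.
Step 2. [(2*(-((x + 7) - 9))) + 6 = 2] subtract 6: x sits inside (… + 6) ⇒ sub: 2*(-((x + 7) - 9)) = -4.
Step 3. [2*(-((x + 7) - 9)) = -4] 2 out front; divide by 2, so div: -((x + 7) - 9) = -2.
Step 4. [-((x + 7) - 9) = -2] leading − — multiply by −1. So neg: (x + 7) - 9 = 2.
Step 5. [(x + 7) - 9 = 2] -9 is outermost — add 9 both sides ⇒ sub: x + 7 = 11.
Step 6. [x + 7 = 11] the outer +7 inverts by subtracting 7, so sub: x = 4.

Answer: x ∈ {4}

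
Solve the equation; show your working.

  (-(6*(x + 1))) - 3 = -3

Step 1. [(-(6*(x + 1))) - 3 = -3] 3 comes off first (add 3) ⇒ sub: -(6*(x + 1)) = 0.
Step 2. [-(6*(x + 1)) = 0] LHS negated; negate both sides, so neg: 6*(x + 1) = 0.
Step 3. [6*(x + 1) = 0] leading coefficient 6: divide by 6, so div: x + 1 = 0.
Step 4. [x + 1 = 0] peel the +1: subtract 1 from each side, so sub: x = -1.

Answer: x ∈ {-1}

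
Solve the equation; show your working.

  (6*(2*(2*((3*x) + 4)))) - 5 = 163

Step 1. [(6*(2*(2*((3*x) + 4)))) - 5 = 163] -5 is outermost — add 5 both sides, so sub: 6*(2*(2*((3*x) + 4))) = 168.
Step 2. [6*(2*(2*((3*x) + 4))) = 168] divide by the outer 6. So div: 2*(2*((3*x) + 4)) = 28.
Step 3. [2*(2*((3*x) + 4)) = 28] 2·(inner) — divide through by 2. So div: 2*((3*x) + 4) = 14.
Step 4. [2*((3*x) + 4) = 14] 2·(inner) — divide through by 2, so div: (3*x) + 4 = 7.
Step 5. [(3*x) + 4 = 7] the outer +4 inverts by subtracting 4. So sub: 3*x = 3.
Step 6. [3*x = 3] leading coefficient 3: divide by 3 ⇒ div: x = 1.

Answer: x ∈ {1}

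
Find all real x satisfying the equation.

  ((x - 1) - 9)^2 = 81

Step 1. [((x - 1) - 9)^2 = 81] √ both sides: 81 ≥ 0 gives two branches ⇒ sqrt: (x - 1) - 9 = 9 or -9.
Step 2. [(x - 1) - 9 = 9 or -9] the outer -9 inverts by adding 9. So sub: x - 1 = 18 or 0.
Step 3. [x - 1 = 18 or 0] 1 comes off first (add 1), so sub: x = 19 or 1.

Answer: x ∈ {1, 19}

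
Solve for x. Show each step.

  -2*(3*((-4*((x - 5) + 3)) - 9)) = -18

Step 1. [-2*(3*((-4*((x - 5) + 3)) - 9)) = -18] leading coefficient -2: divide by -2. So div: 3*((-4*((x - 5) + 3)) - 9) = 9.
Step 2. [3*((-4*((x - 5) + 3)) - 9) = 9] leading coefficient 3: divide by 3. So div: (-4*((x - 5) + 3)) - 9 = 3.
Step 3. [(-4*((x - 5) + 3)) - 9 = 3] add 9: x sits inside (… - 9). So sub: -4*((x - 5) + 3) = 12.
Step 4. [-4*((x - 5) + 3) = 12] LHS = -4·(…); ÷-4 both sides. So div: (x - 5) + 3 = -3.
Step 5. [(x - 5) + 3 = -3] subtract 3: x sits inside (… + 3). So sub: x - 5 = -6.
Step 6. [x - 5 = -6] the outer -5 inverts by adding 5 ⇒ sub: x = -1.

Answer: x ∈ {-1}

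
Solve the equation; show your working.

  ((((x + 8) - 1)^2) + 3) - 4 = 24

Step 1. [((((x + 8) - 1)^2) + 3) - 4 = 24] 4 comes off first (add 4), so sub: (((x + 8) - 1)^2) + 3 = 28.
Step 2. [(((x + 8) - 1)^2) + 3 = 28] 3 comes off first (subtract 3), so sub: ((x + 8) - 1)^2 = 25.
Step 3. [((x + 8) - 1)^2 = 25] LHS squared, RHS 25 ≥ 0: apply √ (±), so sqrt: (x + 8) - 1 = 5 or -5.
Step 4. [(x + 8) - 1 = 5 or -5] peel the -1: add 1 from each side. So sub: x + 8 = 6 or -4.
Step 5. [x + 8 = 6 or -4] peel the +8: subtract 8 from each side, so sub: x = -2 or -12.

Answer: x ∈ {-12, -2}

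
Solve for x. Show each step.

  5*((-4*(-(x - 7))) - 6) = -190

Step 1. [5*((-4*(-(x - 7))) - 6) = -190] leading coefficient 5: divide by 5 ⇒ div: (-4*(-(x - 7))) - 6 = -38.
Step 2. [(-4*(-(x - 7))) - 6 = -38] peel the -6: add 6 from each side. So sub: -4*(-(x - 7)) = -32.
Step 3. [-4*(-(x - 7)) = -32] leading coefficient -4: divide by -4, so div: -(x - 7) = 8.
Step 4. [-(x - 7) = 8] flip signs both sides. So neg: x - 7 = -8.
Step 5. [x - 7 = -8] the outer -7 inverts by adding 7. So sub: x = -1.

Answer: x ∈ {-1}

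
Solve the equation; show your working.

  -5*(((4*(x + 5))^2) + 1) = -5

Step 1. [-5*(((4*(x + 5))^2) + 1) = -5] leading coefficient -5: divide by -5 ⇒ div: ((4*(x + 5))^2) + 1 = 1.
Step 2. [((4*(x + 5))^2) + 1 = 1] subtract 1: x sits inside (… + 1). So sub: (4*(x + 5))^2 = 0.
Step 3. [(4*(x + 5))^2 = 0] 0 ≥ 0, LHS is (·)² — take ±√, so sqrt: 4*(x + 5) = 0.
Step 4. [4*(x + 5) = 0] 4·(inner) — divide through by 4, so div: x + 5 = 0.
Step 5. [x + 5 = 0] peel the +5: subtract 5 from each side, so sub: x = -5.

Answer: x ∈ {-5}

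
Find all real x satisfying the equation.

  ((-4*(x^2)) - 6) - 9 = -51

Step 1. [((-4*(x^2)) - 6) - 9 = -51] add 9: x sits inside (… - 9) ⇒ sub: (-4*(x^2)) - 6 = -42.
Step 2. [(-4*(x^2)) - 6 = -42] -6 is outermost — add 6 both sides, so sub: -4*(x^2) = -36.
Step 3. [-4*(x^2) = -36] -4 out front; divide by -4 ⇒ div: x^2 = 9.
Step 4. [x^2 = 9] LHS squared, RHS 9 ≥ 0: apply √ (±). So sqrt: x = 3 or -3.

Answer: x ∈ {-3, 3}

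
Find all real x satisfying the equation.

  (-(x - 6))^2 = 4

Step 1. [(-(x - 6))^2 = 4] 4 ≥ 0, LHS is (·)² — take ±√ ⇒ sqrt: -(x - 6) = 2 or -2.
Step 2. [-(x - 6) = 2 or -2] flip signs both sides ⇒ neg: x - 6 = -2 or 2.
Step 3. [x - 6 = -2 or 2] the outer -6 inverts by adding 6, so sub: x = 4 or 8.

Answer: x ∈ {4, 8}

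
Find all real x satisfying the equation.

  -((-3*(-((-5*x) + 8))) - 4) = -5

Step 1. [-((-3*(-((-5*x) + 8))) - 4) = -5] LHS negated; negate both sides. So neg: (-3*(-((-5*x) + 8))) - 4 = 5.
Step 2. [(-3*(-((-5*x) + 8))) - 4 = 5] -4 is outermost — add 4 both sides. So sub: -3*(-((-5*x) + 8)) = 9.
Step 3. [-3*(-((-5*x) + 8)) = 9] -3 out front; divide by -3. So div: -((-5*x) + 8) = -3.
Step 4. [-((-5*x) + 8) = -3] leading − — multiply by −1, so neg: (-5*x) + 8 = 3.
Step 5. [(-5*x) + 8 = 3] peel the +8: subtract 8 from each side, so sub: -5*x = -5.
Step 6. [-5*x = -5] -5·(inner) — divide through by -5, so div: x = 1.

Answer: x ∈ {1}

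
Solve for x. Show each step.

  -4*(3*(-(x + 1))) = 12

Step 1. [-4*(3*(-(x + 1))) = 12] leading coefficient -4: divide by -4, so div: 3*(-(x + 1)) = -3.
Step 2. [3*(-(x + 1)) = -3] LHS = 3·(…); ÷3 both sides. So div: -(x + 1) = -1.
Step 3. [-(x + 1) = -1] LHS negated; negate both sides. So neg: x + 1 = 1.
Step 4. [x + 1 = 1] 1 comes off first (subtract 1) ⇒ sub: x = 0.

Answer: x ∈ {0}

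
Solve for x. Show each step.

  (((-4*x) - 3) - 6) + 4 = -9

Step 1. [(((-4*x) - 3) - 6) + 4 = -9] peel the +4: subtract 4 from each side. So sub: ((-4*x) - 3) - 6 = -13.
Step 2. [((-4*x) - 3) - 6 = -13] the outer -6 inverts by adding 6 ⇒ sub: (-4*x) - 3 = -7.
Step 3. [(-4*x) - 3 = -7] the outer -3 inverts by adding 3, so sub: -4*x = -4.
Step 4. [-4*x = -4] LHS = -4·(…); ÷-4 both sides, so div: x = 1.

Answer: x ∈ {1}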